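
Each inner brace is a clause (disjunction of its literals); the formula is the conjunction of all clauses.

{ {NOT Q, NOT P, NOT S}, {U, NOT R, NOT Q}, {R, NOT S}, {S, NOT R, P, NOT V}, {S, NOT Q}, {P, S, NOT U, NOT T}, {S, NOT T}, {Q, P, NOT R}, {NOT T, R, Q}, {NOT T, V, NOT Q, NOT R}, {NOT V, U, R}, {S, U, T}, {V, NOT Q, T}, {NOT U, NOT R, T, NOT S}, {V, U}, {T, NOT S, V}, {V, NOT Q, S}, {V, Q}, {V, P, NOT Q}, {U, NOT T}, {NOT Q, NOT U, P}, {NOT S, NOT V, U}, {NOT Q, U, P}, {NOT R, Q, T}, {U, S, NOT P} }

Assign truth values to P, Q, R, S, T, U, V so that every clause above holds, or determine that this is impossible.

Case R = true:
Case U = true:
Case S = true:
From the singleton clause (T), T = true.
Case Q = false:
From the singleton clause (P), P = true.
From the singleton clause (V), V = true.
All clauses are satisfied.

P=true,  Q=false,  R=true,  S=true,  T=true,  U=true,  V=true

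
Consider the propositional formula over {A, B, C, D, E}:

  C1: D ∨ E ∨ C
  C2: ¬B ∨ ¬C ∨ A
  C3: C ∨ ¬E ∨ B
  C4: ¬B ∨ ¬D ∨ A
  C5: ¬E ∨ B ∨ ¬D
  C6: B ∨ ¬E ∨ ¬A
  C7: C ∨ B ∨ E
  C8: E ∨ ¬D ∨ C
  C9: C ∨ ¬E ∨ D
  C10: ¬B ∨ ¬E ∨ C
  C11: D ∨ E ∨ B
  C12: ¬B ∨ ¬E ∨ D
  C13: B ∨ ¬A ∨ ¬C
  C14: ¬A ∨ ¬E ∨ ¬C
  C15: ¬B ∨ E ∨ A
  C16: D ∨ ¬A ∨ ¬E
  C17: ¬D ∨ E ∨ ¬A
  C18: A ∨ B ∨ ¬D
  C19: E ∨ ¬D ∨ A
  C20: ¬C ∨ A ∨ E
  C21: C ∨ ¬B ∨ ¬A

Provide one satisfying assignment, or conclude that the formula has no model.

A=False,  B=False,  C=True,  D=False,  E=True

Suppose D = False.
Suppose E = True.
From the singleton clause (C), C = True.
From the singleton clause (¬B), B = False.
From the singleton clause (¬A), A = False.
All clauses are satisfied.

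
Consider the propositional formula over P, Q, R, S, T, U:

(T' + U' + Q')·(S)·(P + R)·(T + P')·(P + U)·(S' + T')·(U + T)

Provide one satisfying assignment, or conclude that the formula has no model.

P=0; Q=1; R=1; S=1; T=0; U=1

From the singleton clause (S), S = 1.
From the singleton clause (T'), T = 0.
From the singleton clause (P'), P = 0.
From the singleton clause (R), R = 1.
From the singleton clause (U), U = 1.
No clause remains; Q is free.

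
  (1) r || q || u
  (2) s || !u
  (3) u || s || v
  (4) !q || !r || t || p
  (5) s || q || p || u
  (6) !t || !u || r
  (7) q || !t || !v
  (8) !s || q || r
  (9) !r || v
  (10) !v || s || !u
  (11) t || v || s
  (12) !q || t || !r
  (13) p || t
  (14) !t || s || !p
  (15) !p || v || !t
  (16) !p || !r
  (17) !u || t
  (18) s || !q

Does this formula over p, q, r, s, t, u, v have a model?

Branch on s: set s = true.
Branch on q: set q = true.
Branch on r: set r = false.
Branch on t: set t = true.
From the singleton clause (!u), u = false.
Branch on p: set p = false.
All clauses hold; v can take either value.
A satisfying assignment: p ↦ false; q ↦ true; r ↦ false; s ↦ true; t ↦ true; u ↦ false; v ↦ true.

Yes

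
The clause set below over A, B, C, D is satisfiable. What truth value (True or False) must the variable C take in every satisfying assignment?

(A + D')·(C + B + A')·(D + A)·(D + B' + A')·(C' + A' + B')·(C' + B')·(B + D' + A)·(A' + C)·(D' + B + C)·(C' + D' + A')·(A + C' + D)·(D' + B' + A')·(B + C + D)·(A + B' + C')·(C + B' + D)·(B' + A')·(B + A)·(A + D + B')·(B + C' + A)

Suppose C = 0.
(A') alone gives A = 0.
(D') alone gives D = 0.
That conflicts with the unit clause (D).
So every satisfying assignment has C = True.

True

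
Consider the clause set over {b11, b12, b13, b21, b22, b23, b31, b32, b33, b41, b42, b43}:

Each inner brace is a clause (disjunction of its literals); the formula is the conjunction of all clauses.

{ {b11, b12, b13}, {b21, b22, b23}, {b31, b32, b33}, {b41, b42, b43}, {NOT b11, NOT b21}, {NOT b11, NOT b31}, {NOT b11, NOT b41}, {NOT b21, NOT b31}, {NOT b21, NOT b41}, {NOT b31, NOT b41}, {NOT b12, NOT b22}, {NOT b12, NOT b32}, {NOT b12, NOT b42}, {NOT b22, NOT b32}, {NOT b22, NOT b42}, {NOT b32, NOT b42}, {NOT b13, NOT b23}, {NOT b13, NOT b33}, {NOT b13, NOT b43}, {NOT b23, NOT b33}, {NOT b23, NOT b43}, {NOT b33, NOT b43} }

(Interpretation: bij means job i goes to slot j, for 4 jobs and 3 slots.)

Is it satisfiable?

No

Suppose b11 = false.
Suppose b12 = true.
(NOT b22) alone gives b22 = false.
(NOT b32) alone gives b32 = false.
(NOT b42) alone gives b42 = false.
Suppose b21 = true.
(NOT b31) alone gives b31 = false.
(b33) alone gives b33 = true.
(NOT b41) alone gives b41 = false.
(b43) alone gives b43 = true.
Now (NOT b43) is unsatisfied and unit — conflict.
Backtrack on b21: now try b21 = false.
(b23) alone gives b23 = true.
(NOT b13) alone gives b13 = false.
(NOT b33) alone gives b33 = false.
(b31) alone gives b31 = true.
(NOT b41) alone gives b41 = false.
(b43) alone gives b43 = true.
Now (NOT b43) is unsatisfied and unit — conflict.
Either choice for b21 ends in contradiction.
Backtrack on b12: now try b12 = false.
(b13) alone gives b13 = true.
(NOT b23) alone gives b23 = false.
(NOT b33) alone gives b33 = false.
(NOT b43) alone gives b43 = false.
Suppose b21 = true.
(NOT b31) alone gives b31 = false.
(b32) alone gives b32 = true.
(NOT b41) alone gives b41 = false.
(b42) alone gives b42 = true.
Now (NOT b42) is unsatisfied and unit — conflict.
Backtrack on b21: now try b21 = false.
(b22) alone gives b22 = true.
(NOT b32) alone gives b32 = false.
(b31) alone gives b31 = true.
(NOT b41) alone gives b41 = false.
(b42) alone gives b42 = true.
Now (NOT b42) is unsatisfied and unit — conflict.
Either choice for b21 ends in contradiction.
Either choice for b12 ends in contradiction.
Backtrack on b11: now try b11 = true.
(NOT b21) alone gives b21 = false.
(NOT b31) alone gives b31 = false.
(NOT b41) alone gives b41 = false.
Suppose b22 = true.
(NOT b12) alone gives b12 = false.
(NOT b32) alone gives b32 = false.
(b33) alone gives b33 = true.
(NOT b42) alone gives b42 = false.
(b43) alone gives b43 = true.
Now (NOT b43) is unsatisfied and unit — conflict.
Backtrack on b22: now try b22 = false.
(b23) alone gives b23 = true.
(NOT b13) alone gives b13 = false.
(NOT b33) alone gives b33 = false.
(b32) alone gives b32 = true.
(NOT b12) alone gives b12 = false.
(NOT b42) alone gives b42 = false.
(b43) alone gives b43 = true.
Now (NOT b43) is unsatisfied and unit — conflict.
Either choice for b22 ends in contradiction.
Either choice for b11 ends in contradiction.
No assignment satisfies every clause.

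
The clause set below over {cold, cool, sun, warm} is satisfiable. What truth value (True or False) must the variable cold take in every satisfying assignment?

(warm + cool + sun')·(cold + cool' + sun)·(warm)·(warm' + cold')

False

Suppose cold = 1.
From the singleton clause (warm), warm = 1.
But (warm') is also a unit clause — contradiction.
So every satisfying assignment has cold = False.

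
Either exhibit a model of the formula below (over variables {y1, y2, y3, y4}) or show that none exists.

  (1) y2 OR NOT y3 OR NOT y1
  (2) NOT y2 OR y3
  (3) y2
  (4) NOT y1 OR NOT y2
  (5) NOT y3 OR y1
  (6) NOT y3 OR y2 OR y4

UNSATISFIABLE

(y2) alone gives y2 = true.
(y3) alone gives y3 = true.
(NOT y1) alone gives y1 = false.
That conflicts with the unit clause (y1).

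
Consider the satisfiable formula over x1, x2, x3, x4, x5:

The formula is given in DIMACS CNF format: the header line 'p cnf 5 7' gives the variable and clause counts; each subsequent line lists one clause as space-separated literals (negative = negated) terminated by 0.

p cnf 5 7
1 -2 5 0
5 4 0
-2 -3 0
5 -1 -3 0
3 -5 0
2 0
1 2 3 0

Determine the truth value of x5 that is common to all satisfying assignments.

Suppose x5 = True.
The clause (x3) is unit, so x3 = True.
The clause (¬x2) is unit, so x2 = False.
Now (x2) is unsatisfied and unit — conflict.
So every satisfying assignment has x5 = False.

False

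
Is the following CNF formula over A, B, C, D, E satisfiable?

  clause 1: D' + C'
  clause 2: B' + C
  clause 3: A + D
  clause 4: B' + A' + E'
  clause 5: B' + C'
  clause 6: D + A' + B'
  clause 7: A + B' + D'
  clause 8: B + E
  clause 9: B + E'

Case D = 0:
The clause (A) is unit, so A = 1.
The clause (B') is unit, so B = 0.
The clause (E) is unit, so E = 1.
But (E') is also a unit clause — contradiction.
Backtrack on D: now try D = 1.
The clause (C') is unit, so C = 0.
The clause (B') is unit, so B = 0.
The clause (E) is unit, so E = 1.
But (E') is also a unit clause — contradiction.
Either choice for D ends in contradiction.
No assignment satisfies every clause.

No, unsatisfiable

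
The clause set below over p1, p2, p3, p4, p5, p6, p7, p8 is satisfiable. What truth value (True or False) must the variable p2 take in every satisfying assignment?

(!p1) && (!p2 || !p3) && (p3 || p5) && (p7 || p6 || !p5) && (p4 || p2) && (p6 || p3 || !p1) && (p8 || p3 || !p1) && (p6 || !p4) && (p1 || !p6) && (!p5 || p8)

Suppose p2 = false.
Unit clause (!p1) forces p1 = false.
Unit clause (p4) forces p4 = true.
Unit clause (p6) forces p6 = true.
Now (!p6) is unsatisfied and unit — conflict.
So every satisfying assignment has p2 = True.

True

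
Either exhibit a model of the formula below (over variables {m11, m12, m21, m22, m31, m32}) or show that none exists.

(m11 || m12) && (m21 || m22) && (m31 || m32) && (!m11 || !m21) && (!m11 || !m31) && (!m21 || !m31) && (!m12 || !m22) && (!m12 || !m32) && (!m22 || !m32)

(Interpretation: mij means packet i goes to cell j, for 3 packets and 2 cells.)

Branch on m11: set m11 = true.
(!m21) alone gives m21 = false.
(m22) alone gives m22 = true.
(!m31) alone gives m31 = false.
(m32) alone gives m32 = true.
That conflicts with the unit clause (!m32).
That branch fails; take m11 = false instead.
(m12) alone gives m12 = true.
(!m22) alone gives m22 = false.
(m21) alone gives m21 = true.
(!m31) alone gives m31 = false.
(m32) alone gives m32 = true.
That conflicts with the unit clause (!m32).
Both values of m11 lead to a conflict.

UNSATISFIABLE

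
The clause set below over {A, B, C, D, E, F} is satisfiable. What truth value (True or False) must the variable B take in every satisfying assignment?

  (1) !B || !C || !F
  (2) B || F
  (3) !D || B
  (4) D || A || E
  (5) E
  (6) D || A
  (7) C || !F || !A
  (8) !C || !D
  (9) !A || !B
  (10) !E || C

Suppose B = true.
Unit clause (E) forces E = true.
Unit clause (!A) forces A = false.
Unit clause (D) forces D = true.
Unit clause (!C) forces C = false.
That conflicts with the unit clause (C).
So every satisfying assignment has B = False.

False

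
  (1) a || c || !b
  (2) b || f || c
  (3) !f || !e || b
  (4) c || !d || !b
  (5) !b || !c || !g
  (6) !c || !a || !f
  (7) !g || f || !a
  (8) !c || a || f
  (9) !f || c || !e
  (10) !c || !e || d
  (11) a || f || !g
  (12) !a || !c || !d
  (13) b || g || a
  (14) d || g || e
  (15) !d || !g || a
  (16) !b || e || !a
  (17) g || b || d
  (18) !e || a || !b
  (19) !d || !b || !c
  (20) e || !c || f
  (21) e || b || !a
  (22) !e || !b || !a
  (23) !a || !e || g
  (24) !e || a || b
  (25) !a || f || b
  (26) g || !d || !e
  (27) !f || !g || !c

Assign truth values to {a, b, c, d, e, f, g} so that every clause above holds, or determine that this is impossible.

a ↦ false; b ↦ false; c ↦ false; d ↦ false; e ↦ false; f ↦ true; g ↦ true

Suppose a = false.
Suppose c = false.
Unit clause (!b) forces b = false.
Unit clause (f) forces f = true.
Unit clause (!e) forces e = false.
Unit clause (g) forces g = true.
Unit clause (!d) forces d = false.
Every clause now holds.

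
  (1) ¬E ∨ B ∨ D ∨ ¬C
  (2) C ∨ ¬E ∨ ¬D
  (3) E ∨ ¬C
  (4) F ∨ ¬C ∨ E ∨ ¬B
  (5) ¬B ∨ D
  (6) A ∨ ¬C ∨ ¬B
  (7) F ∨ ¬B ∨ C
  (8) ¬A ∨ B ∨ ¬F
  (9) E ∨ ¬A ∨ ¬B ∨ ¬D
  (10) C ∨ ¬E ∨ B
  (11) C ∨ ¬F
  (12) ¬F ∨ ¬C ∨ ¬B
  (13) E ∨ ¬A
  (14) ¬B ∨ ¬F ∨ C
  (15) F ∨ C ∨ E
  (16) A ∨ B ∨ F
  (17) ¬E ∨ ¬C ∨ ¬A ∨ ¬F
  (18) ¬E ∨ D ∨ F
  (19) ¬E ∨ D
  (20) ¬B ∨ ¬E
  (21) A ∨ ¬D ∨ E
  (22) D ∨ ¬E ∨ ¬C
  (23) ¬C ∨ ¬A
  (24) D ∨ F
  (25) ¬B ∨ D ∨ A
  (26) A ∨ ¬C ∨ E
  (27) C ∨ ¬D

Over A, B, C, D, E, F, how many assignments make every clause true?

1

There are 2^6 = 64 truth assignments over (A, B, C, D, E, F).
Split on A. With A = True, the clauses containing A are satisfied and ¬A drops from the rest; 0 of the 2^5 = 32 assignments to the other variables satisfy what remains.
With A = False, by the same count on the reduced clause set, 1 assignment works.
(One model: A=F, B=F, C=T, D=T, E=T, F=T.)
Total: 0 + 1 = 1.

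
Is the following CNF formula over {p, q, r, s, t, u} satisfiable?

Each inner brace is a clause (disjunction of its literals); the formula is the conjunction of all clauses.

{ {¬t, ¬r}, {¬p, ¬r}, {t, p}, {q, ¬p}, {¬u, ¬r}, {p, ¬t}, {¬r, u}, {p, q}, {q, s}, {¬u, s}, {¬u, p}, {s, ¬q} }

Yes

Branch on t: set t = True.
Unit clause (¬r) forces r = False.
Unit clause (p) forces p = True.
Unit clause (q) forces q = True.
Unit clause (s) forces s = True.
All clauses hold; u can take either value.
A satisfying assignment: p ↦ True,  q ↦ True,  r ↦ False,  s ↦ True,  t ↦ True,  u ↦ True.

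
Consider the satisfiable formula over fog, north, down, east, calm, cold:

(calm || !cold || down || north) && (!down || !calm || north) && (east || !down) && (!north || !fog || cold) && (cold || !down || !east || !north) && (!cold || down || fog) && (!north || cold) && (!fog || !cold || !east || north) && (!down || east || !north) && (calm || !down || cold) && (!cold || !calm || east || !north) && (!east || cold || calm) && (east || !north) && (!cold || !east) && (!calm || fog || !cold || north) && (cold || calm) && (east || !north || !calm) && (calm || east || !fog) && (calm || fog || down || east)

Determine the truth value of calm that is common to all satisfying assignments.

Suppose calm = false.
The clause (cold) is unit, so cold = true.
The clause (!east) is unit, so east = false.
The clause (!down) is unit, so down = false.
The clause (north) is unit, so north = true.
That conflicts with the unit clause (!north).
So every satisfying assignment has calm = True.

True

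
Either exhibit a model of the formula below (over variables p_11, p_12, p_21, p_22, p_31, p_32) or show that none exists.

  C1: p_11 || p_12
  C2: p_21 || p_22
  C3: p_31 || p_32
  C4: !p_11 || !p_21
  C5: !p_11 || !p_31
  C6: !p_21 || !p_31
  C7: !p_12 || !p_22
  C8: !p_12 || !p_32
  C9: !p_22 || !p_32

Case p_11 = true:
The clause (!p_21) is unit, so p_21 = false.
The clause (p_22) is unit, so p_22 = true.
The clause (!p_31) is unit, so p_31 = false.
The clause (p_32) is unit, so p_32 = true.
But (!p_32) is also a unit clause — contradiction.
That branch fails; take p_11 = false instead.
The clause (p_12) is unit, so p_12 = true.
The clause (!p_22) is unit, so p_22 = false.
The clause (p_21) is unit, so p_21 = true.
The clause (!p_31) is unit, so p_31 = false.
The clause (p_32) is unit, so p_32 = true.
But (!p_32) is also a unit clause — contradiction.
Both values of p_11 lead to a conflict.

UNSATISFIABLE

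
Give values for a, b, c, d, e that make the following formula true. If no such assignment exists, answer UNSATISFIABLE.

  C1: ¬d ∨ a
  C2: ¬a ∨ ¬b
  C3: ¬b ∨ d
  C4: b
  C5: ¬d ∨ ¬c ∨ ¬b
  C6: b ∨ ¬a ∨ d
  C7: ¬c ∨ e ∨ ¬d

UNSATISFIABLE

From the singleton clause (b), b = True.
From the singleton clause (¬a), a = False.
From the singleton clause (¬d), d = False.
But (d) is also a unit clause — contradiction.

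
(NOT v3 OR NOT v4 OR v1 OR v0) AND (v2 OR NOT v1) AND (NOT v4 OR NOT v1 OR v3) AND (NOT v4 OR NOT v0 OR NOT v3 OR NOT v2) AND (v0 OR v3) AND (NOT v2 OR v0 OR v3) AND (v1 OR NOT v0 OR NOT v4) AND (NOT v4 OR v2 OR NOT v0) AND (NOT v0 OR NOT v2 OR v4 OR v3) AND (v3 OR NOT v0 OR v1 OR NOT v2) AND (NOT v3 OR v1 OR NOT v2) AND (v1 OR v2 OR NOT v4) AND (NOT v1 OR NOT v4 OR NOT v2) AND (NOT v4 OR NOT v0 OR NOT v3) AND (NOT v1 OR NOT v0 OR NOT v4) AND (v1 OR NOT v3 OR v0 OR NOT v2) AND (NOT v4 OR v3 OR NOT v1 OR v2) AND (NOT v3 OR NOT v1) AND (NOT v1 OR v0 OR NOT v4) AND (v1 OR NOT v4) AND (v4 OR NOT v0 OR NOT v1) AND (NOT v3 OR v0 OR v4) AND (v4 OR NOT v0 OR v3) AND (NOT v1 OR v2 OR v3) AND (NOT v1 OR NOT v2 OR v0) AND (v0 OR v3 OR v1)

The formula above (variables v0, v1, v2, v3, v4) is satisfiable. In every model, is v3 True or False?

True

Suppose v3 = false.
From the singleton clause (v0), v0 = true.
From the singleton clause (v4), v4 = true.
From the singleton clause (NOT v1), v1 = false.
That conflicts with the unit clause (v1).
So every satisfying assignment has v3 = True.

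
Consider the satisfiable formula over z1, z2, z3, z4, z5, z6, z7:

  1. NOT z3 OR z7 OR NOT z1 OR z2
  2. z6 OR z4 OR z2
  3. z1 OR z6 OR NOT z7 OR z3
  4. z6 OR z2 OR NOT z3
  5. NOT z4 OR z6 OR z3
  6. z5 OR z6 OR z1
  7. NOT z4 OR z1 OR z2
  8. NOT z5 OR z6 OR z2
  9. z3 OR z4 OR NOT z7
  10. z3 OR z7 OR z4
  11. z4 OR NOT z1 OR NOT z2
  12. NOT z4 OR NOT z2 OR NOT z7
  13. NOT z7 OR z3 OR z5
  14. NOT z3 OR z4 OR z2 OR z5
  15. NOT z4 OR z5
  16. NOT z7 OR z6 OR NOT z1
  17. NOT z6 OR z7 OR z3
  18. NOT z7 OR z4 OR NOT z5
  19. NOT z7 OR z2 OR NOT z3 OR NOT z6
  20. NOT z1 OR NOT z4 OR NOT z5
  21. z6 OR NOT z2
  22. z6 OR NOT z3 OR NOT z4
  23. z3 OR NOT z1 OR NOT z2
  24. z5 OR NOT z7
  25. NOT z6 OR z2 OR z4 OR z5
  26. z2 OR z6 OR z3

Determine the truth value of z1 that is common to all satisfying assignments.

Suppose z1 = true.
Suppose z4 = true.
From the singleton clause (z5), z5 = true.
Now (NOT z5) is unsatisfied and unit — conflict.
Backtrack on z4: now try z4 = false.
From the singleton clause (NOT z2), z2 = false.
From the singleton clause (z6), z6 = true.
From the singleton clause (z5), z5 = true.
From the singleton clause (NOT z7), z7 = false.
From the singleton clause (NOT z3), z3 = false.
Now (z3) is unsatisfied and unit — conflict.
Neither z4 = true nor z4 = false works.
So every satisfying assignment has z1 = False.

False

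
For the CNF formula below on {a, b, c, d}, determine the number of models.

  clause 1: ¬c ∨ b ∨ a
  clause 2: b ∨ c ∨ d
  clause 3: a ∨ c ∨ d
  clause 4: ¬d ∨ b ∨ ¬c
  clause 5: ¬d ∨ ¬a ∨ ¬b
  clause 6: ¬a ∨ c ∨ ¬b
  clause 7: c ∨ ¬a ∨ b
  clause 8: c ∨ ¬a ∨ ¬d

There are 2^4 = 16 truth assignments over (a, b, c, d).
Split on c. With c = True, the clauses containing c are satisfied and ¬c drops from the rest; 4 of the 2^3 = 8 assignments to the other variables satisfy what remains.
With c = False, by the same count on the reduced clause set, 2 assignments work.
(One model: a=F, b=F, c=F, d=T.)
Total: 4 + 2 = 6.

6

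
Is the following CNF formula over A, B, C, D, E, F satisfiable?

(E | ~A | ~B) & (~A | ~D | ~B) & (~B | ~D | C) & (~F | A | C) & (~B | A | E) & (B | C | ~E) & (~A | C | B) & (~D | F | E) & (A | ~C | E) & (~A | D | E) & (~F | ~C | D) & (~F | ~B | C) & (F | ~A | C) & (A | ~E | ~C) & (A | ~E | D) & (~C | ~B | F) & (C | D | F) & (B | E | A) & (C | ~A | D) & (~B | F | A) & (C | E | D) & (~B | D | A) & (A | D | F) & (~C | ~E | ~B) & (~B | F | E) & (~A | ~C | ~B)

Yes, satisfiable

Case E = 1:
Case B = 0:
From the singleton clause (C), C = 1.
From the singleton clause (A), A = 1.
Case F = 0:
All clauses hold; D can take either value.
A satisfying assignment: A: 1,  B: 0,  C: 1,  D: 1,  E: 1,  F: 0.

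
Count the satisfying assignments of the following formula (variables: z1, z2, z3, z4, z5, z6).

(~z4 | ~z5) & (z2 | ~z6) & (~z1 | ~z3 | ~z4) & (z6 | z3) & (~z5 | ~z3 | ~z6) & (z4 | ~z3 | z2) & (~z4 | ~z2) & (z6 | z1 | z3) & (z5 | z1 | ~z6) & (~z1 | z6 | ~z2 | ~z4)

There are 2^6 = 64 truth assignments over (z1, z2, z3, z4, z5, z6).
Split on z4. With z4 = 1, the clauses containing z4 are satisfied and ~z4 drops from the rest; 1 of the 2^5 = 32 assignments to the other variables satisfy what remains.
With z4 = 0, by the same count on the reduced clause set, 8 assignments work.
(One model: z1=F, z2=F, z3=T, z4=T, z5=F, z6=F.)
Total: 1 + 8 = 9.

9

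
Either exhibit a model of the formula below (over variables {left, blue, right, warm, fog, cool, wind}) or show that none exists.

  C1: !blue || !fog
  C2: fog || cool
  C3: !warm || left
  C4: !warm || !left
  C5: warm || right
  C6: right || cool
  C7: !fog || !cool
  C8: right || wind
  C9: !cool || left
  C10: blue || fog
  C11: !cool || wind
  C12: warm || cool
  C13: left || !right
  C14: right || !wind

left: true,  blue: true,  right: true,  warm: false,  fog: false,  cool: true,  wind: true

Case blue = true:
(!fog) alone gives fog = false.
(cool) alone gives cool = true.
(left) alone gives left = true.
(!warm) alone gives warm = false.
(right) alone gives right = true.
(wind) alone gives wind = true.
All clauses are satisfied.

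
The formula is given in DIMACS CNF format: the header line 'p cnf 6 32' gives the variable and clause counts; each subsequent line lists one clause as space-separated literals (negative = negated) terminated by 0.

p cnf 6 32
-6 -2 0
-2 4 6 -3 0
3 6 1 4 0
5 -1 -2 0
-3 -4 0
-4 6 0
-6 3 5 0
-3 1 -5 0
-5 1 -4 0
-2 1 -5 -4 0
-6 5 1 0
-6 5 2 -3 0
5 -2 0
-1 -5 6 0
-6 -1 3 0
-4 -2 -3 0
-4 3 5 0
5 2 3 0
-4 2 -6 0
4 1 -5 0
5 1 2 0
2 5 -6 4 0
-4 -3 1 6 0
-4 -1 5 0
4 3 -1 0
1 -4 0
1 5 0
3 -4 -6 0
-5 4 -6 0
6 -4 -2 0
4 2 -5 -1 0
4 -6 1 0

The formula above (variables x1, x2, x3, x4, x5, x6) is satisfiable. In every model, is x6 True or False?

False

Suppose x6 = True.
Unit clause (¬x2) forces x2 = False.
Unit clause (¬x4) forces x4 = False.
Unit clause (x5) forces x5 = True.
That conflicts with the unit clause (¬x5).
So every satisfying assignment has x6 = False.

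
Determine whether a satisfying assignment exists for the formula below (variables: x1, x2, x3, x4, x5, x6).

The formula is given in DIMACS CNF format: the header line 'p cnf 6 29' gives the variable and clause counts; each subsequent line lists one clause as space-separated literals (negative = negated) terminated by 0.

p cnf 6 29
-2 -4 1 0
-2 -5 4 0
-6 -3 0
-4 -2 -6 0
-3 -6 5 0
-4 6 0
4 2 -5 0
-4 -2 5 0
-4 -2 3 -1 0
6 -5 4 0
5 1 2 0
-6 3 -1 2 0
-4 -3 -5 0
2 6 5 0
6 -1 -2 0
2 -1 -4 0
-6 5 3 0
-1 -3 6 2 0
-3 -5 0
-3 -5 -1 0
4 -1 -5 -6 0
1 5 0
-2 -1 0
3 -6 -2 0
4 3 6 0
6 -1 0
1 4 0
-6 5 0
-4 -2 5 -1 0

Branch on x6: set x6 = True.
The clause (¬x3) is unit, so x3 = False.
The clause (x5) is unit, so x5 = True.
The clause (¬x2) is unit, so x2 = False.
The clause (x4) is unit, so x4 = True.
The clause (¬x1) is unit, so x1 = False.
All clauses are satisfied.
A satisfying assignment: x1: False; x2: False; x3: False; x4: True; x5: True; x6: True.

Yes, satisfiable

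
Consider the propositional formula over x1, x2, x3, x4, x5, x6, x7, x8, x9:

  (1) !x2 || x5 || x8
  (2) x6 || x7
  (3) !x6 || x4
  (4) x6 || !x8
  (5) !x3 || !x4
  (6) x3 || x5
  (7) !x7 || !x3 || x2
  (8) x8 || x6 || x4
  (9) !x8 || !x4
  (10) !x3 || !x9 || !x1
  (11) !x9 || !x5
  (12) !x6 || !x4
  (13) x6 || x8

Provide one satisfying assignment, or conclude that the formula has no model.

UNSATISFIABLE

Branch on x6: set x6 = true.
The clause (x4) is unit, so x4 = true.
But (!x4) is also a unit clause — contradiction.
That branch fails; take x6 = false instead.
The clause (x7) is unit, so x7 = true.
The clause (!x8) is unit, so x8 = false.
But (x8) is also a unit clause — contradiction.
Either choice for x6 ends in contradiction.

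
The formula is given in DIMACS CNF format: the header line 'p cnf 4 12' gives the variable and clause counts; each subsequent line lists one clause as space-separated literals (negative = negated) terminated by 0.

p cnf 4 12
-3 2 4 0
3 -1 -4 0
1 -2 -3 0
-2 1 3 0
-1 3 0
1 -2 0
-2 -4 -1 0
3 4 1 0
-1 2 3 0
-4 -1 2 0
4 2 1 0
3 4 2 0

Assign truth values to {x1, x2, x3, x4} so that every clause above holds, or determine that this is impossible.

x1 ↦ False; x2 ↦ False; x3 ↦ True; x4 ↦ True

Case x1 = False:
The clause (¬x2) is unit, so x2 = False.
The clause (x4) is unit, so x4 = True.
No clause remains; x3 is free.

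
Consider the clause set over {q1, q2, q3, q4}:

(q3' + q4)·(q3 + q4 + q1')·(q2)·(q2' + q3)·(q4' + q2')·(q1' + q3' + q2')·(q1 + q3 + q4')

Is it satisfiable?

(q2) alone gives q2 = 1.
(q3) alone gives q3 = 1.
(q4) alone gives q4 = 1.
Now (q4') is unsatisfied and unit — conflict.
No assignment satisfies every clause.

Unsatisfiable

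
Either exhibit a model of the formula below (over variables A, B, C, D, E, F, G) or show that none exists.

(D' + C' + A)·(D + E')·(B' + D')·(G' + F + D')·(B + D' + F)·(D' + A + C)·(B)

From the singleton clause (B), B = 1.
From the singleton clause (D'), D = 0.
From the singleton clause (E'), E = 0.
No clause remains; A, C, F, G are free.

A=1,  B=1,  C=0,  D=0,  E=0,  F=1,  G=1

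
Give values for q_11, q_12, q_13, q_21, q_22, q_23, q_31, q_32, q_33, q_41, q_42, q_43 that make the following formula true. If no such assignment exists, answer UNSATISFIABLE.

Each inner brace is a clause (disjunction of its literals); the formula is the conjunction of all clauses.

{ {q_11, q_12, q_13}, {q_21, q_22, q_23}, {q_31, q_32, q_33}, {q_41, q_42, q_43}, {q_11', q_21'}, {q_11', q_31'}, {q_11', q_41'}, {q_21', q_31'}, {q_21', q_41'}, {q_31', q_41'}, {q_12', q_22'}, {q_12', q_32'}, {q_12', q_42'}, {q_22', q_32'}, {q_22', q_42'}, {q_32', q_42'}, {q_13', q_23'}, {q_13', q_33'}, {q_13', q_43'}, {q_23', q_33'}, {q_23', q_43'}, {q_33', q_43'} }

Try q_11 = 0.
Try q_12 = 1.
Unit clause (q_22') forces q_22 = 0.
Unit clause (q_32') forces q_32 = 0.
Unit clause (q_42') forces q_42 = 0.
Try q_21 = 1.
Unit clause (q_31') forces q_31 = 0.
Unit clause (q_33) forces q_33 = 1.
Unit clause (q_41') forces q_41 = 0.
Unit clause (q_43) forces q_43 = 1.
Now (q_43') is unsatisfied and unit — conflict.
Undo q_21 and try q_21 = 0.
Unit clause (q_23) forces q_23 = 1.
Unit clause (q_13') forces q_13 = 0.
Unit clause (q_33') forces q_33 = 0.
Unit clause (q_31) forces q_31 = 1.
Unit clause (q_41') forces q_41 = 0.
Unit clause (q_43) forces q_43 = 1.
Now (q_43') is unsatisfied and unit — conflict.
Either choice for q_21 ends in contradiction.
Undo q_12 and try q_12 = 0.
Unit clause (q_13) forces q_13 = 1.
Unit clause (q_23') forces q_23 = 0.
Unit clause (q_33') forces q_33 = 0.
Unit clause (q_43') forces q_43 = 0.
Try q_21 = 1.
Unit clause (q_31') forces q_31 = 0.
Unit clause (q_32) forces q_32 = 1.
Unit clause (q_41') forces q_41 = 0.
Unit clause (q_42) forces q_42 = 1.
Now (q_42') is unsatisfied and unit — conflict.
Undo q_21 and try q_21 = 0.
Unit clause (q_22) forces q_22 = 1.
Unit clause (q_32') forces q_32 = 0.
Unit clause (q_31) forces q_31 = 1.
Unit clause (q_41') forces q_41 = 0.
Unit clause (q_42) forces q_42 = 1.
Now (q_42') is unsatisfied and unit — conflict.
Either choice for q_21 ends in contradiction.
Either choice for q_12 ends in contradiction.
Undo q_11 and try q_11 = 1.
Unit clause (q_21') forces q_21 = 0.
Unit clause (q_31') forces q_31 = 0.
Unit clause (q_41') forces q_41 = 0.
Try q_22 = 1.
Unit clause (q_12') forces q_12 = 0.
Unit clause (q_32') forces q_32 = 0.
Unit clause (q_33) forces q_33 = 1.
Unit clause (q_42') forces q_42 = 0.
Unit clause (q_43) forces q_43 = 1.
Now (q_43') is unsatisfied and unit — conflict.
Undo q_22 and try q_22 = 0.
Unit clause (q_23) forces q_23 = 1.
Unit clause (q_13') forces q_13 = 0.
Unit clause (q_33') forces q_33 = 0.
Unit clause (q_32) forces q_32 = 1.
Unit clause (q_12') forces q_12 = 0.
Unit clause (q_42') forces q_42 = 0.
Unit clause (q_43) forces q_43 = 1.
Now (q_43') is unsatisfied and unit — conflict.
Either choice for q_22 ends in contradiction.
Either choice for q_11 ends in contradiction.

UNSATISFIABLE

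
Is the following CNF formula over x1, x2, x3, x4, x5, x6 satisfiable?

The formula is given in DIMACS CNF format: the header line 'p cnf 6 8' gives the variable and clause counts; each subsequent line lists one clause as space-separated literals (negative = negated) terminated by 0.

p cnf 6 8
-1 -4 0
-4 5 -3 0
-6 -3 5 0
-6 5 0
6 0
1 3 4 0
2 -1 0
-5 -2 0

(x6) alone gives x6 = True.
(x5) alone gives x5 = True.
(¬x2) alone gives x2 = False.
(¬x1) alone gives x1 = False.
Branch on x3: set x3 = True.
Every clause is now satisfied; x4 is unconstrained.
A satisfying assignment: x1=False; x2=False; x3=True; x4=False; x5=True; x6=True.

Yes, satisfiable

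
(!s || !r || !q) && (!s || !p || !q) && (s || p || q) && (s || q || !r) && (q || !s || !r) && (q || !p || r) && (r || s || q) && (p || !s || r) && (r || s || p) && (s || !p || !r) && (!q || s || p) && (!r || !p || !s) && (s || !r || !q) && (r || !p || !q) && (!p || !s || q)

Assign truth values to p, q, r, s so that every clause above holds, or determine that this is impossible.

Case s = false:
Case p = true:
(!r) alone gives r = false.
(q) alone gives q = true.
Now (!q) is unsatisfied and unit — conflict.
Undo p and try p = false.
(q) alone gives q = true.
Now (!q) is unsatisfied and unit — conflict.
Either choice for p ends in contradiction.
Undo s and try s = true.
Case r = false:
(p) alone gives p = true.
(!q) alone gives q = false.
Now (q) is unsatisfied and unit — conflict.
Undo r and try r = true.
(!q) alone gives q = false.
Now (q) is unsatisfied and unit — conflict.
Either choice for r ends in contradiction.
Either choice for s ends in contradiction.

UNSATISFIABLE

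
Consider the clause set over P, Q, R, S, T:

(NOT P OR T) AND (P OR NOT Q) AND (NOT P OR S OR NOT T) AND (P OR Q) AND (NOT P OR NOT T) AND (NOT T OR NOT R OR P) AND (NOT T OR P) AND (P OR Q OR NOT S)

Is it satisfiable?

Unsatisfiable

Try P = false.
The clause (NOT Q) is unit, so Q = false.
That conflicts with the unit clause (Q).
That branch fails; take P = true instead.
The clause (T) is unit, so T = true.
That conflicts with the unit clause (NOT T).
Either choice for P ends in contradiction.
No assignment satisfies every clause.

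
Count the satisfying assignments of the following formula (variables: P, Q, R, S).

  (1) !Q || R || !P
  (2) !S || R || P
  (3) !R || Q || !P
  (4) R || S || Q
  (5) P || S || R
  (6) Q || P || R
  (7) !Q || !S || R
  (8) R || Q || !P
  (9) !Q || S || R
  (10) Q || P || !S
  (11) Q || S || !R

There are 2^4 = 16 truth assignments over (P, Q, R, S).
Check each against the 11 clauses (columns in the order P, Q, R, S):
  F F F F  ✗ fails (R || S || Q)
  F F F T  ✗ fails (!S || R || P)
  F F T F  ✗ fails (Q || S || !R)
  F F T T  ✗ fails (Q || P || !S)
  F T F F  ✗ fails (P || S || R)
  F T F T  ✗ fails (!S || R || P)
  F T T F  ✓ satisfies all
  F T T T  ✓ satisfies all
  T F F F  ✗ fails (R || S || Q)
  T F F T  ✗ fails (R || Q || !P)
  T F T F  ✗ fails (!R || Q || !P)
  T F T T  ✗ fails (!R || Q || !P)
  T T F F  ✗ fails (!Q || R || !P)
  T T F T  ✗ fails (!Q || R || !P)
  T T T F  ✓ satisfies all
  T T T T  ✓ satisfies all
4 of the 16 rows are models.

4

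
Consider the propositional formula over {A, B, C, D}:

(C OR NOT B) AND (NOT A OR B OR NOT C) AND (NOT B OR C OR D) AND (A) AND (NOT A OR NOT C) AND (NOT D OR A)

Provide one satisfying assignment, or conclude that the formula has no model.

Unit clause (A) forces A = true.
Unit clause (NOT C) forces C = false.
Unit clause (NOT B) forces B = false.
No clause remains; D is free.

A ↦ true; B ↦ false; C ↦ false; D ↦ true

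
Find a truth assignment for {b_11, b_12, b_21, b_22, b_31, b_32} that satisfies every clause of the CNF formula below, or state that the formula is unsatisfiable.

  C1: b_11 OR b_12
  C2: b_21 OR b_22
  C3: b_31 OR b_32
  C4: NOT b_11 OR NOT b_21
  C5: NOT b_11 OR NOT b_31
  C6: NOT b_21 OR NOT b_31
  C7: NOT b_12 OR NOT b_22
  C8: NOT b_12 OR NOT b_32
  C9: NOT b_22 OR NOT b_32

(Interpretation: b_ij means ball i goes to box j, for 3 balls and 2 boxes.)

Suppose b_11 = true.
The clause (NOT b_21) is unit, so b_21 = false.
The clause (b_22) is unit, so b_22 = true.
The clause (NOT b_31) is unit, so b_31 = false.
The clause (b_32) is unit, so b_32 = true.
But (NOT b_32) is also a unit clause — contradiction.
So b_11 must be the other value — set b_11 = false.
The clause (b_12) is unit, so b_12 = true.
The clause (NOT b_22) is unit, so b_22 = false.
The clause (b_21) is unit, so b_21 = true.
The clause (NOT b_31) is unit, so b_31 = false.
The clause (b_32) is unit, so b_32 = true.
But (NOT b_32) is also a unit clause — contradiction.
Either choice for b_11 ends in contradiction.

UNSATISFIABLE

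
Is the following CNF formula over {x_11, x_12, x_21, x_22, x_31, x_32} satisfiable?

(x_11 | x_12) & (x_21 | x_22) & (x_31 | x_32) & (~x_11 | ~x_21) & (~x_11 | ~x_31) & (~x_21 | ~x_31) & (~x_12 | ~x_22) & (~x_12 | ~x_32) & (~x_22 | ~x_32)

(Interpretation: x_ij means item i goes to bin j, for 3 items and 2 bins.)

Branch on x_11: set x_11 = 1.
(~x_21) alone gives x_21 = 0.
(x_22) alone gives x_22 = 1.
(~x_31) alone gives x_31 = 0.
(x_32) alone gives x_32 = 1.
That conflicts with the unit clause (~x_32).
So x_11 must be the other value — set x_11 = 0.
(x_12) alone gives x_12 = 1.
(~x_22) alone gives x_22 = 0.
(x_21) alone gives x_21 = 1.
(~x_31) alone gives x_31 = 0.
(x_32) alone gives x_32 = 1.
That conflicts with the unit clause (~x_32).
Neither x_11 = 1 nor x_11 = 0 works.
No assignment satisfies every clause.

No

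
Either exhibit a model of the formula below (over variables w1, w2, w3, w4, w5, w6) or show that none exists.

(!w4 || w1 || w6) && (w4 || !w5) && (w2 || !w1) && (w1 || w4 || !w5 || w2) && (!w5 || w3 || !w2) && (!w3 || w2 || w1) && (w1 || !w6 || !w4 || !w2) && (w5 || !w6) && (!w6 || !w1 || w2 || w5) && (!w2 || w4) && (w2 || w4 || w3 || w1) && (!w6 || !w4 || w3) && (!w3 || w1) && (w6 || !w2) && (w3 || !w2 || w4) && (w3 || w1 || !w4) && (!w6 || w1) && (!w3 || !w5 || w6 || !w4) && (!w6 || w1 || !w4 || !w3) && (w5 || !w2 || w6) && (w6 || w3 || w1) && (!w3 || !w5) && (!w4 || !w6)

UNSATISFIABLE

Try w4 = true.
The clause (!w6) is unit, so w6 = false.
The clause (w1) is unit, so w1 = true.
The clause (w2) is unit, so w2 = true.
Now (!w2) is unsatisfied and unit — conflict.
That branch fails; take w4 = false instead.
The clause (!w5) is unit, so w5 = false.
The clause (!w6) is unit, so w6 = false.
The clause (!w2) is unit, so w2 = false.
The clause (!w1) is unit, so w1 = false.
The clause (!w3) is unit, so w3 = false.
Now (w3) is unsatisfied and unit — conflict.
Either choice for w4 ends in contradiction.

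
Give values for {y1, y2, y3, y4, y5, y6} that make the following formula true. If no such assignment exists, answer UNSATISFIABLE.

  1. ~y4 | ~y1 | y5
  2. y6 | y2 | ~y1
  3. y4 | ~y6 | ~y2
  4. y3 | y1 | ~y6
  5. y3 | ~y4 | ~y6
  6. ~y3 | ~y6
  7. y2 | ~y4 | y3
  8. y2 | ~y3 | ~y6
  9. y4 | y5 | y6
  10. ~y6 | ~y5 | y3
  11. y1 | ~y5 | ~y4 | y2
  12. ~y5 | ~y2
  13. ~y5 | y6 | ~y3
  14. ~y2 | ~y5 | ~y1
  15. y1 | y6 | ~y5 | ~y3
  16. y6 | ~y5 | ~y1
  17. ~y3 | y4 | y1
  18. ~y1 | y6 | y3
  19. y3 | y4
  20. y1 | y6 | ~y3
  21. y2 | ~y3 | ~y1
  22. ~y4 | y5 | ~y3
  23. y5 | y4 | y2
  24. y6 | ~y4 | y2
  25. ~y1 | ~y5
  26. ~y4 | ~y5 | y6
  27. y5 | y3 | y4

y1 ↦ 0, y2 ↦ 1, y3 ↦ 0, y4 ↦ 1, y5 ↦ 0, y6 ↦ 0

Suppose y3 = 0.
The clause (y4) is unit, so y4 = 1.
The clause (~y6) is unit, so y6 = 0.
The clause (y2) is unit, so y2 = 1.
The clause (~y5) is unit, so y5 = 0.
The clause (~y1) is unit, so y1 = 0.
Every clause now holds.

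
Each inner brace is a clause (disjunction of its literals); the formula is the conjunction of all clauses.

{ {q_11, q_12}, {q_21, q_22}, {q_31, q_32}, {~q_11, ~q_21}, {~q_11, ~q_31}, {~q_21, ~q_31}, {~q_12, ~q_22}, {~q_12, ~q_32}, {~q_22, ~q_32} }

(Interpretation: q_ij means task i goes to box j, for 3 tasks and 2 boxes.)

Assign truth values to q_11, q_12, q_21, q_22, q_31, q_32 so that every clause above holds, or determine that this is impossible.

UNSATISFIABLE

Try q_11 = 1.
Unit clause (~q_21) forces q_21 = 0.
Unit clause (q_22) forces q_22 = 1.
Unit clause (~q_31) forces q_31 = 0.
Unit clause (q_32) forces q_32 = 1.
That conflicts with the unit clause (~q_32).
Backtrack on q_11: now try q_11 = 0.
Unit clause (q_12) forces q_12 = 1.
Unit clause (~q_22) forces q_22 = 0.
Unit clause (q_21) forces q_21 = 1.
Unit clause (~q_31) forces q_31 = 0.
Unit clause (q_32) forces q_32 = 1.
That conflicts with the unit clause (~q_32).
Either choice for q_11 ends in contradiction.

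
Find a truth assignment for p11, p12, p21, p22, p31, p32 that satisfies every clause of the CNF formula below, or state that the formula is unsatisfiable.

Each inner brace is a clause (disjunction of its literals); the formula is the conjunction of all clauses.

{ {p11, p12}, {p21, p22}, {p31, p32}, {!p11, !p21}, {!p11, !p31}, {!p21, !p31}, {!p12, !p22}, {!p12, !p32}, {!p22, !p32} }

Suppose p11 = true.
Unit clause (!p21) forces p21 = false.
Unit clause (p22) forces p22 = true.
Unit clause (!p31) forces p31 = false.
Unit clause (p32) forces p32 = true.
Now (!p32) is unsatisfied and unit — conflict.
Undo p11 and try p11 = false.
Unit clause (p12) forces p12 = true.
Unit clause (!p22) forces p22 = false.
Unit clause (p21) forces p21 = true.
Unit clause (!p31) forces p31 = false.
Unit clause (p32) forces p32 = true.
Now (!p32) is unsatisfied and unit — conflict.
Neither p11 = true nor p11 = false works.

UNSATISFIABLE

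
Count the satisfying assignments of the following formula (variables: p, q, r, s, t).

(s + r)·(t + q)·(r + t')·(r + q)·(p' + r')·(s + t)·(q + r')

There are 2^5 = 32 truth assignments over (p, q, r, s, t).
Split on t. With t = 1, the clauses containing t are satisfied and t' drops from the rest; 2 of the 2^4 = 16 assignments to the other variables satisfy what remains.
With t = 0, by the same count on the reduced clause set, 3 assignments work.
Total: 2 + 3 = 5.

5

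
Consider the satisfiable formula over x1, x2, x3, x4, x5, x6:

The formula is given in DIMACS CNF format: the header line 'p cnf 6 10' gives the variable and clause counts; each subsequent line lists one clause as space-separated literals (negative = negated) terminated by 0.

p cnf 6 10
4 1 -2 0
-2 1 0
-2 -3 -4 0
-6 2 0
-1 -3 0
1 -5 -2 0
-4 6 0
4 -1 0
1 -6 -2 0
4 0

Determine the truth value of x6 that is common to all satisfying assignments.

True

Suppose x6 = False.
Unit clause (¬x4) forces x4 = False.
That conflicts with the unit clause (x4).
So every satisfying assignment has x6 = True.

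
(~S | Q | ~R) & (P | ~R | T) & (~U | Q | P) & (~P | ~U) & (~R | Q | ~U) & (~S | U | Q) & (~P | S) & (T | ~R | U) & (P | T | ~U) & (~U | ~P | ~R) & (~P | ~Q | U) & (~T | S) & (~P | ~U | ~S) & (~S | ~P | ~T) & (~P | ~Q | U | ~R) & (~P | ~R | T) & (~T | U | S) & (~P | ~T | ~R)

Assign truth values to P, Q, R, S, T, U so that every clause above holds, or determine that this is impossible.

P ↦ 0; Q ↦ 1; R ↦ 0; S ↦ 1; T ↦ 1; U ↦ 0

Branch on P: set P = 0.
Branch on R: set R = 0.
Branch on U: set U = 0.
Branch on S: set S = 1.
The clause (Q) is unit, so Q = 1.
Every clause is now satisfied; T is unconstrained.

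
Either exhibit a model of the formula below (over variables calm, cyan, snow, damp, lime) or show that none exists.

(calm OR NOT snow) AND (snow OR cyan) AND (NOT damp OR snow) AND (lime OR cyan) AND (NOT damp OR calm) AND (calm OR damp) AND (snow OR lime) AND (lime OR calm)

calm ↦ true; cyan ↦ true; snow ↦ true; damp ↦ true; lime ↦ true

Try calm = true.
Try snow = true.
Try lime = true.
No clause remains; cyan, damp are free.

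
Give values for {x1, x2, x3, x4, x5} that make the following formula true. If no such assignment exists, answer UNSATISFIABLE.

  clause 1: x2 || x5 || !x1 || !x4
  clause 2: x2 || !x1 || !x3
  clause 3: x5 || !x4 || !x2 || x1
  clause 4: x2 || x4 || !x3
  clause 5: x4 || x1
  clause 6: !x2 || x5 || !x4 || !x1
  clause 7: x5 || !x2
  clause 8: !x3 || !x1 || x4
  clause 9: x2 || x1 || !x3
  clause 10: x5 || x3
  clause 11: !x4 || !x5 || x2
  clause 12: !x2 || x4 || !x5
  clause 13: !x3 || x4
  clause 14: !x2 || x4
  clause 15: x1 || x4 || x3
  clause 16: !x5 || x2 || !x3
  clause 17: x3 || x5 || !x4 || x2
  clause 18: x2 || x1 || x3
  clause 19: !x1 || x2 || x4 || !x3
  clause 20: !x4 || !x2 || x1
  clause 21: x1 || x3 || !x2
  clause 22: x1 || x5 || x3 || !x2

x1: true,  x2: true,  x3: true,  x4: true,  x5: true

Case x4 = true:
Case x5 = true:
The clause (x2) is unit, so x2 = true.
The clause (x1) is unit, so x1 = true.
All clauses hold; x3 can take either value.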